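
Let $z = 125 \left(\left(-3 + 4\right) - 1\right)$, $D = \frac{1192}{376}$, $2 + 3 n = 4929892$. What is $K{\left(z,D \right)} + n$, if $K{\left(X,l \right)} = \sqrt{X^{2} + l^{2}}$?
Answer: $\frac{231705277}{141} \approx 1.6433 \cdot 10^{6}$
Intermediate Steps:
$n = \frac{4929890}{3}$ ($n = - \frac{2}{3} + \frac{1}{3} \cdot 4929892 = - \frac{2}{3} + \frac{4929892}{3} = \frac{4929890}{3} \approx 1.6433 \cdot 10^{6}$)
$D = \frac{149}{47}$ ($D = 1192 \cdot \frac{1}{376} = \frac{149}{47} \approx 3.1702$)
$z = 0$ ($z = 125 \left(1 - 1\right) = 125 \cdot 0 = 0$)
$K{\left(z,D \right)} + n = \sqrt{0^{2} + \left(\frac{149}{47}\right)^{2}} + \frac{4929890}{3} = \sqrt{0 + \frac{22201}{2209}} + \frac{4929890}{3} = \sqrt{\frac{22201}{2209}} + \frac{4929890}{3} = \frac{149}{47} + \frac{4929890}{3} = \frac{231705277}{141}$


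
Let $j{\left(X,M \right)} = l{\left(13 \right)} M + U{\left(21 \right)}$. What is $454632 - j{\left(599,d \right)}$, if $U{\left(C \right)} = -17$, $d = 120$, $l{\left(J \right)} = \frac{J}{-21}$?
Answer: $\frac{3183063}{7} \approx 4.5472 \cdot 10^{5}$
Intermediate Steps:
$l{\left(J \right)} = - \frac{J}{21}$ ($l{\left(J \right)} = J \left(- \frac{1}{21}\right) = - \frac{J}{21}$)
$j{\left(X,M \right)} = -17 - \frac{13 M}{21}$ ($j{\left(X,M \right)} = \left(- \frac{1}{21}\right) 13 M - 17 = - \frac{13 M}{21} - 17 = -17 - \frac{13 M}{21}$)
$454632 - j{\left(599,d \right)} = 454632 - \left(-17 - \frac{520}{7}\right) = 454632 - - \frac{639}{7} = 454632 + \frac{639}{7} = \frac{3183063}{7}$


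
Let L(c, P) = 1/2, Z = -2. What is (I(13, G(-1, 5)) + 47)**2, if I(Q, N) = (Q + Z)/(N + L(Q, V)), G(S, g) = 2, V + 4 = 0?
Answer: 66049/25 ≈ 2642.0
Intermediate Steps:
V = -4 (V = -4 + 0 = -4)
L(c, P) = 1/2
I(Q, N) = (-2 + Q)/(1/2 + N) (I(Q, N) = (Q - 2)/(N + 1/2) = (-2 + Q)/(1/2 + N))
(I(13, G(-1, 5)) + 47)**2 = (2*(-2 + 13)/(1 + 2*2) + 47)**2 = (2*11/(1 + 4) + 47)**2 = (2*11/5 + 47)**2 = (2*(1/5)*11 + 47)**2 = (22/5 + 47)**2 = (257/5)**2 = 66049/25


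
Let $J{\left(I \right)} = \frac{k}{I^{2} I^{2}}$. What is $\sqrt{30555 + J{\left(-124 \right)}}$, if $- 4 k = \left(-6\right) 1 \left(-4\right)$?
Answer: $\frac{\sqrt{7223855143674}}{15376} \approx 174.8$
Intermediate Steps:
$k = -6$ ($k = - \frac{\left(-6\right) 1 \left(-4\right)}{4} = - \frac{\left(-6\right) \left(-4\right)}{4} = \left(- \frac{1}{4}\right) 24 = -6$)
$J{\left(I \right)} = - \frac{6}{I^{4}}$ ($J{\left(I \right)} = - \frac{6}{I^{2} I^{2}} = - \frac{6}{I^{4}}$)
$\sqrt{30555 + J{\left(-124 \right)}} = \sqrt{30555 - \frac{6}{236421376}} = \sqrt{30555 - \frac{3}{118210688}} = \sqrt{\frac{3611927571837}{118210688}} = \frac{\sqrt{7223855143674}}{15376}$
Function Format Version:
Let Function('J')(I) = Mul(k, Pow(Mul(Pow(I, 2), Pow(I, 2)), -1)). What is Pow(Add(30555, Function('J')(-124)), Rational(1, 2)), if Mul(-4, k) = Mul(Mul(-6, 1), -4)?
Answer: Mul(Rational(1, 15376), Pow(7223855143674, Rational(1, 2))) ≈ 174.80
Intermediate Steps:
k = -6 (k = Mul(Rational(-1, 4), Mul(Mul(-6, 1), -4)) = Mul(Rational(-1, 4), Mul(-6, -4)) = Mul(Rational(-1, 4), 24) = -6)
Function('J')(I) = Mul(-6, Pow(I, -4)) (Function('J')(I) = Mul(-6, Pow(Mul(Pow(I, 2), Pow(I, 2)), -1)) = Mul(-6, Pow(Pow(I, 4), -1)) = Mul(-6, Pow(I, -4)))
Pow(Add(30555, Function('J')(-124)), Rational(1, 2)) = Pow(Add(30555, Mul(-6, Pow(-124, -4))), Rational(1, 2)) = Pow(Add(30555, Mul(-6, Rational(1, 236421376))), Rational(1, 2)) = Pow(Add(30555, Rational(-3, 118210688)), Rational(1, 2)) = Pow(Rational(3611927571837, 118210688), Rational(1, 2)) = Mul(Rational(1, 15376), Pow(7223855143674, Rational(1, 2)))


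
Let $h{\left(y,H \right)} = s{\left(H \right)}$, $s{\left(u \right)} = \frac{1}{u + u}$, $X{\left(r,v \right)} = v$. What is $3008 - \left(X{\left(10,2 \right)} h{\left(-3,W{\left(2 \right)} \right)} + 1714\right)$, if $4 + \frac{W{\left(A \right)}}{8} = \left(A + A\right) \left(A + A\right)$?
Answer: $\frac{124223}{96} \approx 1294.0$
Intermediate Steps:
$s{\left(u \right)} = \frac{1}{2 u}$
$W{\left(A \right)} = -32 + 32 A^{2}$ ($W{\left(A \right)} = -32 + 8 \left(A + A\right) \left(A + A\right) = -32 + 8 \cdot 2 A 2 A = -32 + 8 \cdot 4 A^{2} = -32 + 32 A^{2}$)
$h{\left(y,H \right)} = \frac{1}{2 H}$
$3008 - \left(X{\left(10,2 \right)} h{\left(-3,W{\left(2 \right)} \right)} + 1714\right) = 3008 - \left(2 \frac{1}{2 \left(-32 + 32 \cdot 2^{2}\right)} + 1714\right) = 3008 - \left(2 \frac{1}{2 \left(-32 + 32 \cdot 4\right)} + 1714\right) = 3008 - \left(2 \frac{1}{2 \left(-32 + 128\right)} + 1714\right) = 3008 - \left(2 \frac{1}{2 \cdot 96} + 1714\right) = 3008 - \left(2 \cdot \frac{1}{2} \cdot \frac{1}{96} + 1714\right) = 3008 - \left(2 \cdot \frac{1}{192} + 1714\right) = 3008 - \left(\frac{1}{96} + 1714\right) = 3008 - \frac{164545}{96} = \frac{124223}{96}$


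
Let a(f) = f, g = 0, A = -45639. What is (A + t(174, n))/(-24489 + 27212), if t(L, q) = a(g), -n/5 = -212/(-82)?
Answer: -45639/2723 ≈ -16.761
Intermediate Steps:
n = -530/41 (n = -(-1060)/(-82) = -(-1060)*(-1)/82 = -5*106/41 = -530/41 ≈ -12.927)
t(L, q) = 0
(A + t(174, n))/(-24489 + 27212) = (-45639 + 0)/(-24489 + 27212) = -45639/2723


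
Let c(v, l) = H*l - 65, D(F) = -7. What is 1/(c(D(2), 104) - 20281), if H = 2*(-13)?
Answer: -1/23050 ≈ -4.3384e-5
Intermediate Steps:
H = -26
c(v, l) = -65 - 26*l (c(v, l) = -26*l - 65 = -65 - 26*l)
1/(c(D(2), 104) - 20281) = 1/((-65 - 26*104) - 20281) = 1/((-65 - 2704) - 20281) = 1/(-2769 - 20281) = 1/(-23050) = -1/23050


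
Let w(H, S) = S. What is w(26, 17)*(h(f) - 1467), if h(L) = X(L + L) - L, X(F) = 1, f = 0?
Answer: -24922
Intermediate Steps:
h(L) = 1 - L
w(26, 17)*(h(f) - 1467) = 17*((1 - 1*0) - 1467) = 17*((1 + 0) - 1467) = 17*(1 - 1467) = 17*(-1466) = -24922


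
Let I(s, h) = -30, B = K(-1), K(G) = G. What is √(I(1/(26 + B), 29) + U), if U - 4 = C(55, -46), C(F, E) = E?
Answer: 6*I*√2 ≈ 8.4853*I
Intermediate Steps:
B = -1
U = -42 (U = 4 - 46 = -42)
√(I(1/(26 + B), 29) + U) = √(-30 - 42) = √(-72) = 6*I*√2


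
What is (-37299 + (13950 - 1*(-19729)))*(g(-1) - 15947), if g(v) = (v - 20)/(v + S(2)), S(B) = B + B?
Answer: 57753480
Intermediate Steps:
S(B) = 2*B
g(v) = (-20 + v)/(4 + v) (g(v) = (v - 20)/(v + 2*2) = (-20 + v)/(v + 4) = (-20 + v)/(4 + v))
(-37299 + (13950 - 1*(-19729)))*(g(-1) - 15947) = (-37299 + (13950 - 1*(-19729)))*((-20 - 1)/(4 - 1) - 15947) = (-37299 + (13950 + 19729))*(-21/3 - 15947) = (-37299 + 33679)*((⅓)*(-21) - 15947) = -3620*(-7 - 15947) = -3620*(-15954) = 57753480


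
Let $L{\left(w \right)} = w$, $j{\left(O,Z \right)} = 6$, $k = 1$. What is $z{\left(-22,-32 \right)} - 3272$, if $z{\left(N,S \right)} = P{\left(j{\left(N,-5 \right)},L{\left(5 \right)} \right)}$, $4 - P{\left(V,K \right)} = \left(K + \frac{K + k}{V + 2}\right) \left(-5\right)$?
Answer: $- \frac{12957}{4} \approx -3239.3$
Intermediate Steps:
$P{\left(V,K \right)} = 4 + 5 K + \frac{5 \left(1 + K\right)}{2 + V}$ ($P{\left(V,K \right)} = 4 - \left(K + \frac{K + 1}{V + 2}\right) \left(-5\right) = 4 - \left(K + \frac{1 + K}{2 + V}\right) \left(-5\right) = 4 - \left(- 5 K - \frac{5 \left(1 + K\right)}{2 + V}\right) = 4 + \left(5 K + \frac{5 \left(1 + K\right)}{2 + V}\right) = 4 + 5 K + \frac{5 \left(1 + K\right)}{2 + V}$)
$z{\left(N,S \right)} = \frac{131}{4}$ ($z{\left(N,S \right)} = \frac{13 + 4 \cdot 6 + 15 \cdot 5 + 5 \cdot 5 \cdot 6}{2 + 6} = \frac{13 + 24 + 75 + 150}{8} = \frac{1}{8} \cdot 262 = \frac{131}{4}$)
$z{\left(-22,-32 \right)} - 3272 = \frac{131}{4} - 3272 = - \frac{12957}{4}$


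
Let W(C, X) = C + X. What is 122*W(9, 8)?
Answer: 2074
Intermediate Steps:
122*W(9, 8) = 122*(9 + 8) = 122*17 = 2074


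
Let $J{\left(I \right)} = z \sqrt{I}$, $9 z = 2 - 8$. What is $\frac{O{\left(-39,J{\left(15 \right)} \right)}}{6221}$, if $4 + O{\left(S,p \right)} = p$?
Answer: $- \frac{4}{6221} - \frac{2 \sqrt{15}}{18663} \approx -0.001058$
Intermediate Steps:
$z = - \frac{2}{3}$ ($z = \frac{2 - 8}{9} = \frac{1}{9} \left(-6\right) = - \frac{2}{3} \approx -0.66667$)
$J{\left(I \right)} = - \frac{2 \sqrt{I}}{3}$
$O{\left(S,p \right)} = -4 + p$
$\frac{O{\left(-39,J{\left(15 \right)} \right)}}{6221} = \frac{-4 - \frac{2 \sqrt{15}}{3}}{6221} = \left(-4 - \frac{2 \sqrt{15}}{3}\right) \frac{1}{6221} = - \frac{4}{6221} - \frac{2 \sqrt{15}}{18663}$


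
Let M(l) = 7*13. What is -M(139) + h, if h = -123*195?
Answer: -24076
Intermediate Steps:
M(l) = 91
h = -23985
-M(139) + h = -1*91 - 23985 = -91 - 23985 = -24076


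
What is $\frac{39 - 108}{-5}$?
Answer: $\frac{69}{5} \approx 13.8$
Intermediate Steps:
$\frac{39 - 108}{-5} = \left(-69\right) \left(- \frac{1}{5}\right) = \frac{69}{5}$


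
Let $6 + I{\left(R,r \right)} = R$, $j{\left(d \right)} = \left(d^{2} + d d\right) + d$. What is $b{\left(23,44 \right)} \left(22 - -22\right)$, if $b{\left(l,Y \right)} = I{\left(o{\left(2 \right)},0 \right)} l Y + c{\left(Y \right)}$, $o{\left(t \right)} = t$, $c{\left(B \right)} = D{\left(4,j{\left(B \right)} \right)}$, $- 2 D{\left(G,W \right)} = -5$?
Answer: $-178002$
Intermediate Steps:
$j{\left(d \right)} = d + 2 d^{2}$ ($j{\left(d \right)} = \left(d^{2} + d^{2}\right) + d = 2 d^{2} + d = d + 2 d^{2}$)
$D{\left(G,W \right)} = \frac{5}{2}$ ($D{\left(G,W \right)} = \left(- \frac{1}{2}\right) \left(-5\right) = \frac{5}{2}$)
$c{\left(B \right)} = \frac{5}{2}$
$I{\left(R,r \right)} = -6 + R$
$b{\left(l,Y \right)} = \frac{5}{2} - 4 Y l$ ($b{\left(l,Y \right)} = \left(-6 + 2\right) l Y + \frac{5}{2} = - 4 l Y + \frac{5}{2} = - 4 Y l + \frac{5}{2} = \frac{5}{2} - 4 Y l$)
$b{\left(23,44 \right)} \left(22 - -22\right) = \left(\frac{5}{2} - 176 \cdot 23\right) \left(22 - -22\right) = \left(\frac{5}{2} - 4048\right) \left(22 + 22\right) = \left(- \frac{8091}{2}\right) 44 = -178002$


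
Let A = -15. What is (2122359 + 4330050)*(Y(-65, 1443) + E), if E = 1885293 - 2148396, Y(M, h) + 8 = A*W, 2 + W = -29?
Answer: -1694699414214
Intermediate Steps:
W = -31 (W = -2 - 29 = -31)
Y(M, h) = 457 (Y(M, h) = -8 - 15*(-31) = -8 + 465 = 457)
E = -263103
(2122359 + 4330050)*(Y(-65, 1443) + E) = (2122359 + 4330050)*(457 - 263103) = 6452409*(-262646) = -1694699414214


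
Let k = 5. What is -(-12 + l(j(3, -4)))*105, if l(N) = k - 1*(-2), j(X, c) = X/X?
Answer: 525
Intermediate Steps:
j(X, c) = 1
l(N) = 7 (l(N) = 5 - 1*(-2) = 5 + 2 = 7)
-(-12 + l(j(3, -4)))*105 = -(-12 + 7)*105 = -(-5)*105 = -1*(-525) = 525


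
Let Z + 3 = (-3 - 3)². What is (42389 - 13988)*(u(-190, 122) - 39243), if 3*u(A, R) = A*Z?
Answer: -1173898533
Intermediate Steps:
Z = 33 (Z = -3 + (-3 - 3)² = -3 + (-6)² = -3 + 36 = 33)
u(A, R) = 11*A (u(A, R) = (A*33)/3 = (33*A)/3 = 11*A)
(42389 - 13988)*(u(-190, 122) - 39243) = (42389 - 13988)*(11*(-190) - 39243) = 28401*(-2090 - 39243) = 28401*(-41333) = -1173898533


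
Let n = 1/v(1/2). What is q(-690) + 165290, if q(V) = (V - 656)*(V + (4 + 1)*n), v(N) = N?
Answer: 1080570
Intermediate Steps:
n = 2 (n = 1/(1/2) = 1/(1*(½)) = 1/(½) = 2)
q(V) = (-656 + V)*(10 + V) (q(V) = (V - 656)*(V + (4 + 1)*2) = (-656 + V)*(V + 5*2) = (-656 + V)*(V + 10) = (-656 + V)*(10 + V))
q(-690) + 165290 = (-6560 + (-690)² - 646*(-690)) + 165290 = (-6560 + 476100 + 445740) + 165290 = 915280 + 165290 = 1080570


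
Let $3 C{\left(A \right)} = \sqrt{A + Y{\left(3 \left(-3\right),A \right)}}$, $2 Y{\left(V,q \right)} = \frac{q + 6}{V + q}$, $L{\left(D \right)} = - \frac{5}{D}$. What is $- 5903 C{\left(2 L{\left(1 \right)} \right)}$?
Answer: $- \frac{11806 i \sqrt{893}}{57} \approx - 6189.5 i$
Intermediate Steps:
$Y{\left(V,q \right)} = \frac{6 + q}{2 \left(V + q\right)}$ ($Y{\left(V,q \right)} = \frac{\left(q + 6\right) \frac{1}{V + q}}{2} = \frac{\left(6 + q\right) \frac{1}{V + q}}{2} = \frac{\frac{1}{V + q} \left(6 + q\right)}{2} = \frac{6 + q}{2 \left(V + q\right)}$)
$C{\left(A \right)} = \frac{\sqrt{A + \frac{3 + \frac{A}{2}}{-9 + A}}}{3}$ ($C{\left(A \right)} = \frac{\sqrt{A + \frac{3 + \frac{A}{2}}{3 \left(-3\right) + A}}}{3} = \frac{\sqrt{A + \frac{3 + \frac{A}{2}}{-9 + A}}}{3}$)
$- 5903 C{\left(2 L{\left(1 \right)} \right)} = - 5903 \frac{\sqrt{2} \sqrt{\frac{6 + 2 \left(- \frac{5}{1}\right) + 2 \cdot 2 \left(- \frac{5}{1}\right) \left(-9 + 2 \left(- \frac{5}{1}\right)\right)}{-9 + 2 \left(- \frac{5}{1}\right)}}}{6} = - 5903 \frac{\sqrt{2} \sqrt{\frac{6 + 2 \left(\left(-5\right) 1\right) + 2 \cdot 2 \left(\left(-5\right) 1\right) \left(-9 + 2 \left(\left(-5\right) 1\right)\right)}{-9 + 2 \left(\left(-5\right) 1\right)}}}{6} = - 5903 \frac{\sqrt{2} \sqrt{\frac{6 + 2 \left(-5\right) + 2 \cdot 2 \left(-5\right) \left(-9 + 2 \left(-5\right)\right)}{-9 + 2 \left(-5\right)}}}{6} = - 5903 \frac{\sqrt{2} \sqrt{\frac{6 - 10 + 2 \left(-10\right) \left(-9 - 10\right)}{-9 - 10}}}{6} = - 5903 \frac{\sqrt{2} \sqrt{\frac{6 - 10 + 2 \left(-10\right) \left(-19\right)}{-19}}}{6} = - 5903 \frac{\sqrt{2} \sqrt{- \frac{6 - 10 + 380}{19}}}{6} = - 5903 \frac{\sqrt{2} \sqrt{\left(- \frac{1}{19}\right) 376}}{6} = - 5903 \frac{\sqrt{2} \sqrt{- \frac{376}{19}}}{6} = - 5903 \frac{\sqrt{2} \frac{2 i \sqrt{1786}}{19}}{6} = - 5903 \frac{2 i \sqrt{893}}{57} = - \frac{11806 i \sqrt{893}}{57}$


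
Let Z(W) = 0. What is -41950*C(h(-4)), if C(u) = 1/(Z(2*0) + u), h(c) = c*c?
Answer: -20975/8 ≈ -2621.9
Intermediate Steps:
h(c) = c²
C(u) = 1/u (C(u) = 1/(0 + u) = 1/u)
-41950*C(h(-4)) = -41950/((-4)²) = -41950/16 = -41950*1/16 = -20975/8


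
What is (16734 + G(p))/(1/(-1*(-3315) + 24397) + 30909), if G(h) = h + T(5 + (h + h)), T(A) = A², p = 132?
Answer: 2472658624/856550209 ≈ 2.8868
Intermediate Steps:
G(h) = h + (5 + 2*h)² (G(h) = h + (5 + (h + h))² = h + (5 + 2*h)²)
(16734 + G(p))/(1/(-1*(-3315) + 24397) + 30909) = (16734 + (132 + (5 + 2*132)²))/(1/(-1*(-3315) + 24397) + 30909) = (16734 + (132 + (5 + 264)²))/(1/(3315 + 24397) + 30909) = (16734 + (132 + 269²))/(1/27712 + 30909) = (16734 + (132 + 72361))/(1/27712 + 30909) = (16734 + 72493)/(856550209/27712) = 89227*(27712/856550209) = 2472658624/856550209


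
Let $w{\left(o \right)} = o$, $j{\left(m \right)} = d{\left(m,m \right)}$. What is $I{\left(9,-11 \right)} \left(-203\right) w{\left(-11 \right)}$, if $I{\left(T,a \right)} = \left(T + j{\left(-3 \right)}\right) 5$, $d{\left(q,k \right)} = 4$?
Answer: $145145$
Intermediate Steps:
$j{\left(m \right)} = 4$
$I{\left(T,a \right)} = 20 + 5 T$ ($I{\left(T,a \right)} = \left(T + 4\right) 5 = \left(4 + T\right) 5 = 20 + 5 T$)
$I{\left(9,-11 \right)} \left(-203\right) w{\left(-11 \right)} = \left(20 + 5 \cdot 9\right) \left(-203\right) \left(-11\right) = \left(20 + 45\right) \left(-203\right) \left(-11\right) = 65 \left(-203\right) \left(-11\right) = \left(-13195\right) \left(-11\right) = 145145$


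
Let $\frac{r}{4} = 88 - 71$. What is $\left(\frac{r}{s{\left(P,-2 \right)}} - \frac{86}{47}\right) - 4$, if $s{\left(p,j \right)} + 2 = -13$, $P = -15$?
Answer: $- \frac{7306}{705} \approx -10.363$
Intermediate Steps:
$r = 68$ ($r = 4 \left(88 - 71\right) = 4 \cdot 17 = 68$)
$s{\left(p,j \right)} = -15$ ($s{\left(p,j \right)} = -2 - 13 = -15$)
$\left(\frac{r}{s{\left(P,-2 \right)}} - \frac{86}{47}\right) - 4 = \left(\frac{68}{-15} - \frac{86}{47}\right) - 4 = \left(68 \left(- \frac{1}{15}\right) - \frac{86}{47}\right) - 4 = \left(- \frac{68}{15} - \frac{86}{47}\right) - 4 = - \frac{4486}{705} - 4 = - \frac{7306}{705}$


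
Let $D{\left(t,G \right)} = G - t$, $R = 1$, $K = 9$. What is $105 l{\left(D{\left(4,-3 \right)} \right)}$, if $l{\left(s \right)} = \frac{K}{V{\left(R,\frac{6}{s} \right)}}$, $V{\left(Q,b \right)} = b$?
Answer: $- \frac{2205}{2} \approx -1102.5$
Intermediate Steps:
$l{\left(s \right)} = \frac{3 s}{2}$ ($l{\left(s \right)} = \frac{9}{6 \frac{1}{s}} = 9 \frac{s}{6} = \frac{3 s}{2}$)
$105 l{\left(D{\left(4,-3 \right)} \right)} = 105 \frac{3 \left(-3 - 4\right)}{2} = 105 \cdot \frac{3}{2} \left(-7\right) = 105 \left(- \frac{21}{2}\right) = - \frac{2205}{2}$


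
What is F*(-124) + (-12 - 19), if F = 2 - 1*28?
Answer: 3193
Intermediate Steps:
F = -26 (F = 2 - 28 = -26)
F*(-124) + (-12 - 19) = -26*(-124) + (-12 - 19) = 3224 - 31 = 3193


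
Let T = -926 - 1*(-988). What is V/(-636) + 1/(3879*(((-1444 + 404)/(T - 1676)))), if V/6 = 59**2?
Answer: -1170228323/35635080 ≈ -32.839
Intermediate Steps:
T = 62 (T = -926 + 988 = 62)
V = 20886 (V = 6*59**2 = 6*3481 = 20886)
V/(-636) + 1/(3879*(((-1444 + 404)/(T - 1676)))) = 20886/(-636) + 1/(3879*(((-1444 + 404)/(62 - 1676)))) = 20886*(-1/636) + 1/(3879*((-1040/(-1614)))) = -3481/106 + 1/(3879*((-1040*(-1/1614)))) = -3481/106 + 1/(3879*(520/807)) = -3481/106 + (1/3879)*(807/520) = -3481/106 + 269/672360 = -1170228323/35635080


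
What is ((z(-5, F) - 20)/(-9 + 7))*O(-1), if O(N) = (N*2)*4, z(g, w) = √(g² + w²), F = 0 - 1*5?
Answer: -80 + 20*√2 ≈ -51.716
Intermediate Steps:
F = -5 (F = 0 - 5 = -5)
O(N) = 8*N (O(N) = (2*N)*4 = 8*N)
((z(-5, F) - 20)/(-9 + 7))*O(-1) = ((√((-5)² + (-5)²) - 20)/(-9 + 7))*(8*(-1)) = ((√(25 + 25) - 20)/(-2))*(-8) = ((√50 - 20)*(-½))*(-8) = ((5*√2 - 20)*(-½))*(-8) = ((-20 + 5*√2)*(-½))*(-8) = (10 - 5*√2/2)*(-8) = -80 + 20*√2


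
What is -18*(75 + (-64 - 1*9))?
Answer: -36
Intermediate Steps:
-18*(75 + (-64 - 1*9)) = -18*(75 + (-64 - 9)) = -18*(75 - 73) = -18*2 = -36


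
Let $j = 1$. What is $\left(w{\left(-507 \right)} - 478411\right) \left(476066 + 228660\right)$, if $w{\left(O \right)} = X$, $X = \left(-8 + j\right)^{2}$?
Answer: $-337114138812$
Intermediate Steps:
$X = 49$ ($X = \left(-8 + 1\right)^{2} = \left(-7\right)^{2} = 49$)
$w{\left(O \right)} = 49$
$\left(w{\left(-507 \right)} - 478411\right) \left(476066 + 228660\right) = \left(49 - 478411\right) \left(476066 + 228660\right) = \left(-478362\right) 704726 = -337114138812$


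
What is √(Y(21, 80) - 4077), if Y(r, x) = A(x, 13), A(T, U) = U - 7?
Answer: I*√4071 ≈ 63.804*I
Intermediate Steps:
A(T, U) = -7 + U
Y(r, x) = 6 (Y(r, x) = -7 + 13 = 6)
√(Y(21, 80) - 4077) = √(6 - 4077) = √(-4071) = I*√4071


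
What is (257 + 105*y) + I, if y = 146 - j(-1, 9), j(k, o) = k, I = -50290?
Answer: -34598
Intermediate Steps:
y = 147 (y = 146 - 1*(-1) = 146 + 1 = 147)
(257 + 105*y) + I = (257 + 105*147) - 50290 = (257 + 15435) - 50290 = 15692 - 50290 = -34598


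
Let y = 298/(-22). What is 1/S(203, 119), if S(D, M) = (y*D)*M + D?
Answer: -11/3597160 ≈ -3.0580e-6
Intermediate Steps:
y = -149/11 (y = 298*(-1/22) = -149/11 ≈ -13.545)
S(D, M) = D - 149*D*M/11 (S(D, M) = (-149*D/11)*M + D = -149*D*M/11 + D = D - 149*D*M/11)
1/S(203, 119) = 1/((1/11)*203*(11 - 149*119)) = 1/((1/11)*203*(11 - 17731)) = 1/((1/11)*203*(-17720)) = 1/(-3597160/11) = -11/3597160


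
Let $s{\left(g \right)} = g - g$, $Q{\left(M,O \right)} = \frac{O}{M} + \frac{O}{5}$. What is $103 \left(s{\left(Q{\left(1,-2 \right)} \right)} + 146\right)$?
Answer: $15038$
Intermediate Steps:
$Q{\left(M,O \right)} = \frac{O}{5} + \frac{O}{M}$ ($Q{\left(M,O \right)} = \frac{O}{M} + O \frac{1}{5} = \frac{O}{M} + \frac{O}{5} = \frac{O}{5} + \frac{O}{M}$)
$s{\left(g \right)} = 0$
$103 \left(s{\left(Q{\left(1,-2 \right)} \right)} + 146\right) = 103 \left(0 + 146\right) = 103 \cdot 146 = 15038$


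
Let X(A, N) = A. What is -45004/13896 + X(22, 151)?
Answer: 65177/3474 ≈ 18.761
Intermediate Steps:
-45004/13896 + X(22, 151) = -45004/13896 + 22 = -45004*1/13896 + 22 = -11251/3474 + 22 = 65177/3474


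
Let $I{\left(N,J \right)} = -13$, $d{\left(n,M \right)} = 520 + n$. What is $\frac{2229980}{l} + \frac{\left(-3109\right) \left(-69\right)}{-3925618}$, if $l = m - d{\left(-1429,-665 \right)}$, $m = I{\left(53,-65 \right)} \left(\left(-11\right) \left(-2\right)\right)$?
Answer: $\frac{8753915981057}{2445660014} \approx 3579.4$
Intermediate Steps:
$m = -286$ ($m = - 13 \left(\left(-11\right) \left(-2\right)\right) = \left(-13\right) 22 = -286$)
$l = 623$ ($l = -286 - \left(520 - 1429\right) = -286 - -909 = -286 + 909 = 623$)
$\frac{2229980}{l} + \frac{\left(-3109\right) \left(-69\right)}{-3925618} = \frac{2229980}{623} + \frac{\left(-3109\right) \left(-69\right)}{-3925618} = 2229980 \cdot \frac{1}{623} + 214521 \left(- \frac{1}{3925618}\right) = \frac{2229980}{623} - \frac{214521}{3925618} = \frac{8753915981057}{2445660014}$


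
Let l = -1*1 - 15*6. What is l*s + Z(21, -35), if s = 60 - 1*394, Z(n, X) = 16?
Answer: 30410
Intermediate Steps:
s = -334 (s = 60 - 394 = -334)
l = -91 (l = -1 - 90 = -91)
l*s + Z(21, -35) = -91*(-334) + 16 = 30394 + 16 = 30410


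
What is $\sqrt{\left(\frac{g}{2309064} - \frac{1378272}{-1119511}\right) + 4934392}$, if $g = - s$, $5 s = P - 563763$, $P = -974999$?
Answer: $\frac{\sqrt{51520784238016424103201806783265}}{3231278184630} \approx 2221.3$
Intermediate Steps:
$s = - \frac{1538762}{5}$ ($s = \frac{-974999 - 563763}{5} = \frac{1}{5} \left(-1538762\right) = - \frac{1538762}{5} \approx -3.0775 \cdot 10^{5}$)
$g = \frac{1538762}{5}$ ($g = \left(-1\right) \left(- \frac{1538762}{5}\right) = \frac{1538762}{5} \approx 3.0775 \cdot 10^{5}$)
$\sqrt{\left(\frac{g}{2309064} - \frac{1378272}{-1119511}\right) + 4934392} = \sqrt{\left(\frac{1538762}{5 \cdot 2309064} - \frac{1378272}{-1119511}\right) + 4934392} = \sqrt{\left(\frac{1538762}{5} \cdot \frac{1}{2309064} - - \frac{1378272}{1119511}\right) + 4934392} = \sqrt{\left(\frac{769381}{5772660} + \frac{1378272}{1119511}\right) + 4934392} = \sqrt{\frac{8817626136211}{6462556369260} + 4934392} = \sqrt{\frac{31888795265651726131}{6462556369260}} = \frac{\sqrt{51520784238016424103201806783265}}{3231278184630}$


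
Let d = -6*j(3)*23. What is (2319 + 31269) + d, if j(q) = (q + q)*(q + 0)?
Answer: 31104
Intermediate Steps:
j(q) = 2*q² (j(q) = (2*q)*q = 2*q²)
d = -2484 (d = -12*3²*23 = -12*9*23 = -6*18*23 = -108*23 = -2484)
(2319 + 31269) + d = (2319 + 31269) - 2484 = 33588 - 2484 = 31104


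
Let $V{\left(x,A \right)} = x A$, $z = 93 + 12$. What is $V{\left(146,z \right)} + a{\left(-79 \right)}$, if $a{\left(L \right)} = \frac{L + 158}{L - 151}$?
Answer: $\frac{3525821}{230} \approx 15330.0$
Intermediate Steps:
$z = 105$
$a{\left(L \right)} = \frac{158 + L}{-151 + L}$
$V{\left(x,A \right)} = A x$
$V{\left(146,z \right)} + a{\left(-79 \right)} = 105 \cdot 146 + \frac{158 - 79}{-151 - 79} = 15330 + \frac{1}{-230} \cdot 79 = 15330 - \frac{79}{230} = \frac{3525821}{230}$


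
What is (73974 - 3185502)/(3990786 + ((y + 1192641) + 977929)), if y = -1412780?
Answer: -55563/84796 ≈ -0.65526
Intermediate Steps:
(73974 - 3185502)/(3990786 + ((y + 1192641) + 977929)) = (73974 - 3185502)/(3990786 + ((-1412780 + 1192641) + 977929)) = -3111528/(3990786 + (-220139 + 977929)) = -3111528/(3990786 + 757790) = -3111528/4748576 = -3111528*1/4748576 = -55563/84796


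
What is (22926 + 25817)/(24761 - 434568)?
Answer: -48743/409807 ≈ -0.11894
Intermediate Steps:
(22926 + 25817)/(24761 - 434568) = 48743/(-409807) = 48743*(-1/409807) = -48743/409807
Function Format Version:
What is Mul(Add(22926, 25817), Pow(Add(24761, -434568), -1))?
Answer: Rational(-48743, 409807) ≈ -0.11894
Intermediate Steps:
Mul(Add(22926, 25817), Pow(Add(24761, -434568), -1)) = Mul(48743, Pow(-409807, -1)) = Mul(48743, Rational(-1, 409807)) = Rational(-48743, 409807)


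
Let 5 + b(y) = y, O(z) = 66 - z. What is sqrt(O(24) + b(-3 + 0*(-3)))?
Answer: sqrt(34) ≈ 5.8309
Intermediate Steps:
b(y) = -5 + y
sqrt(O(24) + b(-3 + 0*(-3))) = sqrt((66 - 1*24) + (-5 + (-3 + 0*(-3)))) = sqrt((66 - 24) + (-5 + (-3 + 0))) = sqrt(42 + (-5 - 3)) = sqrt(42 - 8) = sqrt(34)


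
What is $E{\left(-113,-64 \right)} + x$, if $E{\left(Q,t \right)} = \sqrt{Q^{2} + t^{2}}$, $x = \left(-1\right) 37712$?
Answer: $-37712 + \sqrt{16865} \approx -37582.0$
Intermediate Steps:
$x = -37712$
$E{\left(-113,-64 \right)} + x = \sqrt{\left(-113\right)^{2} + \left(-64\right)^{2}} - 37712 = \sqrt{12769 + 4096} - 37712 = \sqrt{16865} - 37712 = -37712 + \sqrt{16865}$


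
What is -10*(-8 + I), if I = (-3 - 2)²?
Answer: -170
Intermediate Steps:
I = 25 (I = (-5)² = 25)
-10*(-8 + I) = -10*(-8 + 25) = -10*17 = -170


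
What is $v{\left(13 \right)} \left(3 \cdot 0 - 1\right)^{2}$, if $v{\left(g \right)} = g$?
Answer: $13$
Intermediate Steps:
$v{\left(13 \right)} \left(3 \cdot 0 - 1\right)^{2} = 13 \left(3 \cdot 0 - 1\right)^{2} = 13 \left(0 - 1\right)^{2} = 13 \left(-1\right)^{2} = 13 \cdot 1 = 13$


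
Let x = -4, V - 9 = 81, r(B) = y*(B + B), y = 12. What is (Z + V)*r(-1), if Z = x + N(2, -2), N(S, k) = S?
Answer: -2112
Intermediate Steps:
r(B) = 24*B (r(B) = 12*(B + B) = 12*(2*B) = 24*B)
V = 90 (V = 9 + 81 = 90)
Z = -2 (Z = -4 + 2 = -2)
(Z + V)*r(-1) = (-2 + 90)*(24*(-1)) = 88*(-24) = -2112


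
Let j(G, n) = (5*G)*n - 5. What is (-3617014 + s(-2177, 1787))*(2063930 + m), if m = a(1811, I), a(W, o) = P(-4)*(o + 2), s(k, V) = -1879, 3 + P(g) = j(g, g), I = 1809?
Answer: -7941016525546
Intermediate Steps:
j(G, n) = -5 + 5*G*n (j(G, n) = 5*G*n - 5 = -5 + 5*G*n)
P(g) = -8 + 5*g² (P(g) = -3 + (-5 + 5*g*g) = -3 + (-5 + 5*g²) = -8 + 5*g²)
a(W, o) = 144 + 72*o (a(W, o) = (-8 + 5*(-4)²)*(o + 2) = (-8 + 5*16)*(2 + o) = (-8 + 80)*(2 + o) = 72*(2 + o) = 144 + 72*o)
m = 130392 (m = 144 + 72*1809 = 144 + 130248 = 130392)
(-3617014 + s(-2177, 1787))*(2063930 + m) = (-3617014 - 1879)*(2063930 + 130392) = -3618893*2194322 = -7941016525546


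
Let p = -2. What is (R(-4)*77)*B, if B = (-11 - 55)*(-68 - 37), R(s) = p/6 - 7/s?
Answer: 1511895/2 ≈ 7.5595e+5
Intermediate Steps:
R(s) = -1/3 - 7/s (R(s) = -2/6 - 7/s = -2*1/6 - 7/s = -1/3 - 7/s)
B = 6930 (B = -66*(-105) = 6930)
(R(-4)*77)*B = (((1/3)*(-21 - 1*(-4))/(-4))*77)*6930 = (((1/3)*(-1/4)*(-21 + 4))*77)*6930 = (((1/3)*(-1/4)*(-17))*77)*6930 = ((17/12)*77)*6930 = (1309/12)*6930 = 1511895/2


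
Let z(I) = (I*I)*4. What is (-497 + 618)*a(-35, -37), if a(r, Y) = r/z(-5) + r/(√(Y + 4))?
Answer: -847/20 + 385*I*√33/3 ≈ -42.35 + 737.22*I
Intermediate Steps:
z(I) = 4*I² (z(I) = I²*4 = 4*I²)
a(r, Y) = r/100 + r/√(4 + Y) (a(r, Y) = r/((4*(-5)²)) + r/(√(Y + 4)) = r/((4*25)) + r/(√(4 + Y)) = r/100 + r/√(4 + Y))
(-497 + 618)*a(-35, -37) = (-497 + 618)*((1/100)*(-35) - 35/√(4 - 37)) = 121*(-7/20 - (-35)*I*√33/33) = 121*(-7/20 + 35*I*√33/33) = -847/20 + 385*I*√33/3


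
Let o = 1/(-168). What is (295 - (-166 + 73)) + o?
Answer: 65183/168 ≈ 387.99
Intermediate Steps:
o = -1/168 ≈ -0.0059524
(295 - (-166 + 73)) + o = (295 - (-166 + 73)) - 1/168 = (295 - 1*(-93)) - 1/168 = (295 + 93) - 1/168 = 388 - 1/168 = 65183/168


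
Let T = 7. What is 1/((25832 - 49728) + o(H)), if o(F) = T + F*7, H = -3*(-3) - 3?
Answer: -1/23847 ≈ -4.1934e-5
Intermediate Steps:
H = 6 (H = 9 - 3 = 6)
o(F) = 7 + 7*F (o(F) = 7 + F*7 = 7 + 7*F)
1/((25832 - 49728) + o(H)) = 1/((25832 - 49728) + (7 + 7*6)) = 1/(-23896 + (7 + 42)) = 1/(-23896 + 49) = 1/(-23847) = -1/23847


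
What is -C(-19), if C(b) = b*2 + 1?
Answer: 37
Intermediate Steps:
C(b) = 1 + 2*b (C(b) = 2*b + 1 = 1 + 2*b)
-C(-19) = -(1 + 2*(-19)) = -(1 - 38) = -1*(-37) = 37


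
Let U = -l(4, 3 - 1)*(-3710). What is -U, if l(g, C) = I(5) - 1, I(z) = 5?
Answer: -14840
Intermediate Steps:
l(g, C) = 4 (l(g, C) = 5 - 1 = 4)
U = 14840 (U = -4*(-3710) = -1*(-14840) = 14840)
-U = -1*14840 = -14840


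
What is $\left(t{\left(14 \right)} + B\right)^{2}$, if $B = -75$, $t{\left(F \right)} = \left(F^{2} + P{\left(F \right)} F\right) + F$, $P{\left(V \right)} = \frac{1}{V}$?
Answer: $18496$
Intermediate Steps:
$t{\left(F \right)} = 1 + F + F^{2}$ ($t{\left(F \right)} = \left(F^{2} + \frac{F}{F}\right) + F = \left(F^{2} + 1\right) + F = \left(1 + F^{2}\right) + F = 1 + F + F^{2}$)
$\left(t{\left(14 \right)} + B\right)^{2} = \left(\left(1 + 14 \left(1 + 14\right)\right) - 75\right)^{2} = \left(\left(1 + 14 \cdot 15\right) - 75\right)^{2} = \left(\left(1 + 210\right) - 75\right)^{2} = \left(211 - 75\right)^{2} = 136^{2} = 18496$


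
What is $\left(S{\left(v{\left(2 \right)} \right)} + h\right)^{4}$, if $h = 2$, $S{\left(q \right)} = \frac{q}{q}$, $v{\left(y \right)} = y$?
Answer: $81$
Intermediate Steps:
$S{\left(q \right)} = 1$
$\left(S{\left(v{\left(2 \right)} \right)} + h\right)^{4} = \left(1 + 2\right)^{4} = 3^{4} = 81$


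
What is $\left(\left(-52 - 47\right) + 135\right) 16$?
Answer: $576$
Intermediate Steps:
$\left(\left(-52 - 47\right) + 135\right) 16 = \left(-99 + 135\right) 16 = 36 \cdot 16 = 576$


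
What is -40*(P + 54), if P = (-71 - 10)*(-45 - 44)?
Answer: -290520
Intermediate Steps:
P = 7209 (P = -81*(-89) = 7209)
-40*(P + 54) = -40*(7209 + 54) = -40*7263 = -290520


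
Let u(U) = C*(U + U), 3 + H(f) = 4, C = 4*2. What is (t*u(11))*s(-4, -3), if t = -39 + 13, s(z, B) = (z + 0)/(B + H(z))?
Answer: -9152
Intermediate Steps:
C = 8
H(f) = 1 (H(f) = -3 + 4 = 1)
s(z, B) = z/(1 + B) (s(z, B) = (z + 0)/(B + 1) = z/(1 + B))
u(U) = 16*U (u(U) = 8*(U + U) = 8*(2*U) = 16*U)
t = -26
(t*u(11))*s(-4, -3) = (-416*11)*(-4/(1 - 3)) = (-26*176)*(-4/(-2)) = -(-18304)*(-1)/2 = -4576*2 = -9152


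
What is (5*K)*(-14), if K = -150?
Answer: 10500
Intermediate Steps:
(5*K)*(-14) = (5*(-150))*(-14) = -750*(-14) = 10500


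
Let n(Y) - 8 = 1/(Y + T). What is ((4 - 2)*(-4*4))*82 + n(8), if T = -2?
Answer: -15695/6 ≈ -2615.8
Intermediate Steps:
n(Y) = 8 + 1/(-2 + Y) (n(Y) = 8 + 1/(Y - 2) = 8 + 1/(-2 + Y))
((4 - 2)*(-4*4))*82 + n(8) = ((4 - 2)*(-4*4))*82 + (-15 + 8*8)/(-2 + 8) = (2*(-16))*82 + (-15 + 64)/6 = -32*82 + (⅙)*49 = -2624 + 49/6 = -15695/6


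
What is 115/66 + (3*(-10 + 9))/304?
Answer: 17381/10032 ≈ 1.7326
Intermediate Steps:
115/66 + (3*(-10 + 9))/304 = 115*(1/66) + (3*(-1))*(1/304) = 115/66 - 3*1/304 = 115/66 - 3/304 = 17381/10032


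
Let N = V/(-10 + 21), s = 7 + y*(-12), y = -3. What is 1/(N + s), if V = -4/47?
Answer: 517/22227 ≈ 0.023260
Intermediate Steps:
V = -4/47 (V = -4*1/47 = -4/47 ≈ -0.085106)
s = 43 (s = 7 - 3*(-12) = 7 + 36 = 43)
N = -4/517 (N = -4/47/(-10 + 21) = -4/47/11 = (1/11)*(-4/47) = -4/517 ≈ -0.0077369)
1/(N + s) = 1/(-4/517 + 43) = 1/(22227/517) = 517/22227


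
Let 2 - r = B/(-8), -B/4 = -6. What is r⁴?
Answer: 625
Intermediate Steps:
B = 24 (B = -4*(-6) = 24)
r = 5 (r = 2 - 24/(-8) = 2 - 24*(-1)/8 = 2 - 1*(-3) = 2 + 3 = 5)
r⁴ = 5⁴ = 625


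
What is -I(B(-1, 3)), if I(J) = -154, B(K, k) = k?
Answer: 154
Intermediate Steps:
-I(B(-1, 3)) = -1*(-154) = 154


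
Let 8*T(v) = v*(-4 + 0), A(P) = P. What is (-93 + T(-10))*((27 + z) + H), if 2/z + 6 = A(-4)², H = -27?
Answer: -88/5 ≈ -17.600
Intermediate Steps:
z = ⅕ (z = 2/(-6 + (-4)²) = 2/(-6 + 16) = 2/10 = 2*(⅒) = ⅕ ≈ 0.20000)
T(v) = -v/2 (T(v) = (v*(-4 + 0))/8 = (v*(-4))/8 = (-4*v)/8 = -v/2)
(-93 + T(-10))*((27 + z) + H) = (-93 - ½*(-10))*((27 + ⅕) - 27) = (-93 + 5)*(136/5 - 27) = -88*⅕ = -88/5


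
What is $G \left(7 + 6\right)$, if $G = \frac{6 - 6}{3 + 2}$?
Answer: $0$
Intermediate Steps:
$G = 0$ ($G = \frac{0}{5} = 0 \cdot \frac{1}{5} = 0$)
$G \left(7 + 6\right) = 0 \left(7 + 6\right) = 0 \cdot 13 = 0$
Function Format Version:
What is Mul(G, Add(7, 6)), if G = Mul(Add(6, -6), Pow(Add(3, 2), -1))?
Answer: 0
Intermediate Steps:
G = 0 (G = Mul(0, Pow(5, -1)) = Mul(0, Rational(1, 5)) = 0)
Mul(G, Add(7, 6)) = Mul(0, Add(7, 6)) = Mul(0, 13) = 0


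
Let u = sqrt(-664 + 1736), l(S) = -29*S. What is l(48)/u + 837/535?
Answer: 837/535 - 348*sqrt(67)/67 ≈ -40.951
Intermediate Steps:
u = 4*sqrt(67) (u = sqrt(1072) = 4*sqrt(67) ≈ 32.741)
l(48)/u + 837/535 = (-29*48)/((4*sqrt(67))) + 837/535 = -348*sqrt(67)/67 + 837*(1/535) = -348*sqrt(67)/67 + 837/535 = 837/535 - 348*sqrt(67)/67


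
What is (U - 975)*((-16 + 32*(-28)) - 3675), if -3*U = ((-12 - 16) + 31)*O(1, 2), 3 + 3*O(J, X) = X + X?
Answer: 4473854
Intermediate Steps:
O(J, X) = -1 + 2*X/3 (O(J, X) = -1 + (X + X)/3 = -1 + (2*X)/3 = -1 + 2*X/3)
U = -⅓ (U = -((-12 - 16) + 31)*(-1 + (⅔)*2)/3 = -(-28 + 31)*(-1 + 4/3)/3 = -1/3 = -⅓*1 = -⅓ ≈ -0.33333)
(U - 975)*((-16 + 32*(-28)) - 3675) = (-⅓ - 975)*((-16 + 32*(-28)) - 3675) = -2926*((-16 - 896) - 3675)/3 = -2926*(-912 - 3675)/3 = -2926/3*(-4587) = 4473854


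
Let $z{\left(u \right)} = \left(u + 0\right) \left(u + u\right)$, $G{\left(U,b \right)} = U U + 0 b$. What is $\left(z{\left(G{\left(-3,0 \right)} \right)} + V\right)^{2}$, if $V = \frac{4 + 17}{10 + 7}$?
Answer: $\frac{7700625}{289} \approx 26646.0$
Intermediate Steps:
$G{\left(U,b \right)} = U^{2}$ ($G{\left(U,b \right)} = U^{2} + 0 = U^{2}$)
$z{\left(u \right)} = 2 u^{2}$ ($z{\left(u \right)} = u 2 u = 2 u^{2}$)
$V = \frac{21}{17} \approx 1.2353$
$\left(z{\left(G{\left(-3,0 \right)} \right)} + V\right)^{2} = \left(2 \left(\left(-3\right)^{2}\right)^{2} + \frac{21}{17}\right)^{2} = \left(2 \cdot 9^{2} + \frac{21}{17}\right)^{2} = \left(2 \cdot 81 + \frac{21}{17}\right)^{2} = \left(162 + \frac{21}{17}\right)^{2} = \left(\frac{2775}{17}\right)^{2} = \frac{7700625}{289}$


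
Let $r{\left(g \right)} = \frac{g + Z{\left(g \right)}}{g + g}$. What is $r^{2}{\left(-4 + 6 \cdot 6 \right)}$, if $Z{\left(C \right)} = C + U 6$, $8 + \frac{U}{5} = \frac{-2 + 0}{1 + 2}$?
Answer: $\frac{2401}{256} \approx 9.3789$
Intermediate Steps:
$U = - \frac{130}{3}$ ($U = -40 + 5 \frac{-2 + 0}{1 + 2} = -40 + 5 \left(- \frac{2}{3}\right) = -40 - \frac{10}{3} = - \frac{130}{3} \approx -43.333$)
$Z{\left(C \right)} = -260 + C$ ($Z{\left(C \right)} = C - 260 = -260 + C$)
$r{\left(g \right)} = \frac{-260 + 2 g}{2 g}$ ($r{\left(g \right)} = \frac{g + \left(-260 + g\right)}{g + g} = \frac{-260 + 2 g}{2 g}$)
$r^{2}{\left(-4 + 6 \cdot 6 \right)} = \left(\frac{-130 + \left(-4 + 6 \cdot 6\right)}{-4 + 6 \cdot 6}\right)^{2} = \left(\frac{-130 + \left(-4 + 36\right)}{-4 + 36}\right)^{2} = \left(\frac{-130 + 32}{32}\right)^{2} = \left(\frac{1}{32} \left(-98\right)\right)^{2} = \left(- \frac{49}{16}\right)^{2} = \frac{2401}{256}$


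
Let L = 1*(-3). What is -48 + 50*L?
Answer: -198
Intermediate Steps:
L = -3
-48 + 50*L = -48 + 50*(-3) = -48 - 150 = -198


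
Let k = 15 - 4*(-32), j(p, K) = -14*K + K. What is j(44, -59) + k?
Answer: 910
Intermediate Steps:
j(p, K) = -13*K
k = 143 (k = 15 + 128 = 143)
j(44, -59) + k = -13*(-59) + 143 = 767 + 143 = 910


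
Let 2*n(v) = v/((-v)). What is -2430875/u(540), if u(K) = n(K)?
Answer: 4861750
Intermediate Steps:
n(v) = -1/2 (n(v) = (v/((-v)))/2 = (v*(-1/v))/2 = (1/2)*(-1) = -1/2)
u(K) = -1/2
-2430875/u(540) = -2430875/(-1/2) = -2430875*(-2) = 4861750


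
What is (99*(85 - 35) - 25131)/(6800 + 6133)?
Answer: -6727/4311 ≈ -1.5604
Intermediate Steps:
(99*(85 - 35) - 25131)/(6800 + 6133) = (99*50 - 25131)/12933 = (4950 - 25131)*(1/12933) = -20181*1/12933 = -6727/4311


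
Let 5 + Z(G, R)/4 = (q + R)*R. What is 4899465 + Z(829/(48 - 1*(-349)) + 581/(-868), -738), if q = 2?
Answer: 7072117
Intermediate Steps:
Z(G, R) = -20 + 4*R*(2 + R) (Z(G, R) = -20 + 4*((2 + R)*R) = -20 + 4*(R*(2 + R)) = -20 + 4*R*(2 + R))
4899465 + Z(829/(48 - 1*(-349)) + 581/(-868), -738) = 4899465 + (-20 + 4*(-738)**2 + 8*(-738)) = 4899465 + (-20 + 4*544644 - 5904) = 4899465 + (-20 + 2178576 - 5904) = 4899465 + 2172652 = 7072117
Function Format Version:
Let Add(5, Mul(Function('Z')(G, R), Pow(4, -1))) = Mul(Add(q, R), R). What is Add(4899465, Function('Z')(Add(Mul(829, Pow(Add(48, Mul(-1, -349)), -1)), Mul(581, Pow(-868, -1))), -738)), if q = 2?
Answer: 7072117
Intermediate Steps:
Function('Z')(G, R) = Add(-20, Mul(4, R, Add(2, R))) (Function('Z')(G, R) = Add(-20, Mul(4, Mul(Add(2, R), R))) = Add(-20, Mul(4, Mul(R, Add(2, R)))) = Add(-20, Mul(4, R, Add(2, R))))
Add(4899465, Function('Z')(Add(Mul(829, Pow(Add(48, Mul(-1, -349)), -1)), Mul(581, Pow(-868, -1))), -738)) = Add(4899465, Add(-20, Mul(4, Pow(-738, 2)), Mul(8, -738))) = Add(4899465, Add(-20, Mul(4, 544644), -5904)) = Add(4899465, Add(-20, 2178576, -5904)) = Add(4899465, 2172652) = 7072117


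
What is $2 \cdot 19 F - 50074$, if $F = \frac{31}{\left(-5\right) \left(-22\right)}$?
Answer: $- \frac{2753481}{55} \approx -50063.0$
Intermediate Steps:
$F = \frac{31}{110} \approx 0.28182$
$2 \cdot 19 F - 50074 = 2 \cdot 19 \cdot \frac{31}{110} - 50074 = 38 \cdot \frac{31}{110} - 50074 = \frac{589}{55} - 50074 = - \frac{2753481}{55}$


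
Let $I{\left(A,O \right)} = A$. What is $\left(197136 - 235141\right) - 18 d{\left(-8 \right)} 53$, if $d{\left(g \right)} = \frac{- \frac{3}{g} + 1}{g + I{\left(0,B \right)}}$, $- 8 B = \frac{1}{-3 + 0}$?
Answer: $- \frac{1210913}{32} \approx -37841.0$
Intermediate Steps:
$B = \frac{1}{24}$ ($B = - \frac{1}{8 \left(-3 + 0\right)} = - \frac{1}{8 \left(-3\right)} = \left(- \frac{1}{8}\right) \left(- \frac{1}{3}\right) = \frac{1}{24} \approx 0.041667$)
$d{\left(g \right)} = \frac{1 - \frac{3}{g}}{g}$ ($d{\left(g \right)} = \frac{- \frac{3}{g} + 1}{g + 0} = \frac{1 - \frac{3}{g}}{g}$)
$\left(197136 - 235141\right) - 18 d{\left(-8 \right)} 53 = \left(197136 - 235141\right) - 18 \frac{-3 - 8}{64} \cdot 53 = \left(197136 - 235141\right) - 18 \cdot \frac{1}{64} \left(-11\right) 53 = -38005 - 18 \left(- \frac{11}{64}\right) 53 = -38005 - \left(- \frac{99}{32}\right) 53 = -38005 - - \frac{5247}{32} = -38005 + \frac{5247}{32} = - \frac{1210913}{32}$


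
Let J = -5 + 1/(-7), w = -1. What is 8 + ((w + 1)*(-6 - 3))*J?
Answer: 8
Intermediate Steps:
J = -36/7 (J = -5 - ⅐ = -36/7 ≈ -5.1429)
8 + ((w + 1)*(-6 - 3))*J = 8 + ((-1 + 1)*(-6 - 3))*(-36/7) = 8 + (0*(-9))*(-36/7) = 8 + 0*(-36/7) = 8 + 0 = 8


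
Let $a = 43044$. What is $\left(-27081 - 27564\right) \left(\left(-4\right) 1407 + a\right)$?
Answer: $-2044597320$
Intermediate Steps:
$\left(-27081 - 27564\right) \left(\left(-4\right) 1407 + a\right) = \left(-27081 - 27564\right) \left(\left(-4\right) 1407 + 43044\right) = - 54645 \left(-5628 + 43044\right) = \left(-54645\right) 37416 = -2044597320$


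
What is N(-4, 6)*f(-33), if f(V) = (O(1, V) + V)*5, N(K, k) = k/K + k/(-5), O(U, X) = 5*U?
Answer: 378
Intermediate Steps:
N(K, k) = -k/5 + k/K (N(K, k) = k/K + k*(-⅕) = k/K - k/5 = -k/5 + k/K)
f(V) = 25 + 5*V (f(V) = (5*1 + V)*5 = (5 + V)*5 = 25 + 5*V)
N(-4, 6)*f(-33) = (-⅕*6 + 6/(-4))*(25 + 5*(-33)) = (-6/5 + 6*(-¼))*(25 - 165) = (-6/5 - 3/2)*(-140) = -27/10*(-140) = 378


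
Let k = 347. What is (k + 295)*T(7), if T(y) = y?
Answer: 4494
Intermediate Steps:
(k + 295)*T(7) = (347 + 295)*7 = 642*7 = 4494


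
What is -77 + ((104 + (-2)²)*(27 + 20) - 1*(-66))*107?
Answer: 550117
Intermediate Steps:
-77 + ((104 + (-2)²)*(27 + 20) - 1*(-66))*107 = -77 + ((104 + 4)*47 + 66)*107 = -77 + (108*47 + 66)*107 = -77 + (5076 + 66)*107 = -77 + 5142*107 = -77 + 550194 = 550117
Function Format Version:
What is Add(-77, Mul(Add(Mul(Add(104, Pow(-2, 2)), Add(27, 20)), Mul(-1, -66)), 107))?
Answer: 550117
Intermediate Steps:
Add(-77, Mul(Add(Mul(Add(104, Pow(-2, 2)), Add(27, 20)), Mul(-1, -66)), 107)) = Add(-77, Mul(Add(Mul(Add(104, 4), 47), 66), 107)) = Add(-77, Mul(Add(Mul(108, 47), 66), 107)) = Add(-77, Mul(Add(5076, 66), 107)) = Add(-77, Mul(5142, 107)) = Add(-77, 550194) = 550117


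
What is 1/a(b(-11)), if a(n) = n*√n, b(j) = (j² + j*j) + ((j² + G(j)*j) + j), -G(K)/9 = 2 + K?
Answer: I*√11/41503 ≈ 7.9913e-5*I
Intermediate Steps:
G(K) = -18 - 9*K (G(K) = -9*(2 + K) = -18 - 9*K)
b(j) = j + 3*j² + j*(-18 - 9*j) (b(j) = (j² + j*j) + ((j² + (-18 - 9*j)*j) + j) = (j² + j²) + ((j² + j*(-18 - 9*j)) + j) = 2*j² + (j + j² + j*(-18 - 9*j)) = j + 3*j² + j*(-18 - 9*j))
a(n) = n^(3/2)
1/a(b(-11)) = 1/((-11*(-17 - 6*(-11)))^(3/2)) = 1/((-11*(-17 + 66))^(3/2)) = 1/((-11*49)^(3/2)) = 1/((-539)^(3/2)) = 1/(-3773*I*√11) = I*√11/41503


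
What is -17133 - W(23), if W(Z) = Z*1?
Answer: -17156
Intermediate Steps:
W(Z) = Z
-17133 - W(23) = -17133 - 1*23 = -17133 - 23 = -17156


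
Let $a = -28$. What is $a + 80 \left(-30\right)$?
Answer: $-2428$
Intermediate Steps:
$a + 80 \left(-30\right) = -28 + 80 \left(-30\right) = -28 - 2400 = -2428$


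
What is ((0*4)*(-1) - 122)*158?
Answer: -19276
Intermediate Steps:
((0*4)*(-1) - 122)*158 = (0*(-1) - 122)*158 = (0 - 122)*158 = -122*158 = -19276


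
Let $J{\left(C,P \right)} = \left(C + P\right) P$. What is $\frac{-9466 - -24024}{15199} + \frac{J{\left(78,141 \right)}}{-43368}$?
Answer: $\frac{54007141}{219716744} \approx 0.2458$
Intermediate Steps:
$J{\left(C,P \right)} = P \left(C + P\right)$
$\frac{-9466 - -24024}{15199} + \frac{J{\left(78,141 \right)}}{-43368} = \frac{-9466 - -24024}{15199} + \frac{141 \left(78 + 141\right)}{-43368} = \left(-9466 + 24024\right) \frac{1}{15199} + 141 \cdot 219 \left(- \frac{1}{43368}\right) = 14558 \cdot \frac{1}{15199} + 30879 \left(- \frac{1}{43368}\right) = \frac{14558}{15199} - \frac{10293}{14456} = \frac{54007141}{219716744}$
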